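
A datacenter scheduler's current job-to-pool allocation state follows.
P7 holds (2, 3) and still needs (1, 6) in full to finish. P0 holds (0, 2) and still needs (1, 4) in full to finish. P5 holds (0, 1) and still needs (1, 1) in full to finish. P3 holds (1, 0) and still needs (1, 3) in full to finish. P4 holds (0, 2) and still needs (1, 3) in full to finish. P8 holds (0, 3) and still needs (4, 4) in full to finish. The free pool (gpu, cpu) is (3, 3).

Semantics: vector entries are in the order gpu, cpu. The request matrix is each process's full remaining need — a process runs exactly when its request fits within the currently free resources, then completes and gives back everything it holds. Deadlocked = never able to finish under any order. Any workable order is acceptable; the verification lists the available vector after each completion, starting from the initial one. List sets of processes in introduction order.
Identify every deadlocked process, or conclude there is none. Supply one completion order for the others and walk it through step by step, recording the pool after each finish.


The deadlocked set is empty.
Key observation: no deadlock: P4 fits now, and the freed resources carry the rest through.
One completion order for the rest: P4, P5, P0, P7, P8, P3. Step-by-step check:
  pool = (3, 3)
  P4: need (1, 3) fits (3, 3); releases (0, 2), pool now (3, 5)
  P5: need (1, 1) fits (3, 5); releases (0, 1), pool now (3, 6)
  P0: need (1, 4) fits (3, 6); releases (0, 2), pool now (3, 8)
  P7: need (1, 6) fits (3, 8); releases (2, 3), pool now (5, 11)
  P8: need (4, 4) fits (5, 11); releases (0, 3), pool now (5, 14)
  P3: need (1, 3) fits (5, 14); releases (1, 0), pool now (6, 14)


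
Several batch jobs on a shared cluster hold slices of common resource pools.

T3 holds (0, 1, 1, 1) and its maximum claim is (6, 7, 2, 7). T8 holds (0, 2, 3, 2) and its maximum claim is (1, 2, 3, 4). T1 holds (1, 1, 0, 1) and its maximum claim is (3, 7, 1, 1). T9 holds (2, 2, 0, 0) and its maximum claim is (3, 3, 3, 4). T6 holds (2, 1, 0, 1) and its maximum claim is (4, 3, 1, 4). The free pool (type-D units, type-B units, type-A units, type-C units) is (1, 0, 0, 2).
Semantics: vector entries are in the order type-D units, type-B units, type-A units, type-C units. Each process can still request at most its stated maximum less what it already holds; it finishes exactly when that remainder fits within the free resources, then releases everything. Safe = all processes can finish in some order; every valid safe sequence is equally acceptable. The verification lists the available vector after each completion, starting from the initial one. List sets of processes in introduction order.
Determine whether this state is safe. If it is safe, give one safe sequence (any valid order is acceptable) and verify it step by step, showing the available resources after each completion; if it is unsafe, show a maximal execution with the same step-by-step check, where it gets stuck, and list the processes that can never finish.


UNSAFE — no complete ordering exists.
Key observation: type-B units is the bottleneck — with T8, T9, T6 done the pool holds (5, 5, 3, 5), short of every remaining need.
A maximal execution: T8, T9, T6 — then nothing else fits. Walking it through:
  pool = (1, 0, 0, 2)
  run T8 (needs (1, 0, 0, 2), free (1, 0, 0, 2)); after release of (0, 2, 3, 2) the pool is (1, 2, 3, 4)
  run T9 (needs (1, 1, 3, 4), free (1, 2, 3, 4)); after release of (2, 2, 0, 0) the pool is (3, 4, 3, 4)
  run T6 (needs (2, 2, 1, 3), free (3, 4, 3, 4)); after release of (2, 1, 0, 1) the pool is (5, 5, 3, 5)
  T3 cannot run: need (6, 6, 1, 6) vs free (5, 5, 3, 5) (insufficient type-D units, type-B units and type-C units)
  T1 cannot run: need (2, 6, 1, 0) vs free (5, 5, 3, 5) (insufficient type-B units)
Permanently blocked: T3 and T1.


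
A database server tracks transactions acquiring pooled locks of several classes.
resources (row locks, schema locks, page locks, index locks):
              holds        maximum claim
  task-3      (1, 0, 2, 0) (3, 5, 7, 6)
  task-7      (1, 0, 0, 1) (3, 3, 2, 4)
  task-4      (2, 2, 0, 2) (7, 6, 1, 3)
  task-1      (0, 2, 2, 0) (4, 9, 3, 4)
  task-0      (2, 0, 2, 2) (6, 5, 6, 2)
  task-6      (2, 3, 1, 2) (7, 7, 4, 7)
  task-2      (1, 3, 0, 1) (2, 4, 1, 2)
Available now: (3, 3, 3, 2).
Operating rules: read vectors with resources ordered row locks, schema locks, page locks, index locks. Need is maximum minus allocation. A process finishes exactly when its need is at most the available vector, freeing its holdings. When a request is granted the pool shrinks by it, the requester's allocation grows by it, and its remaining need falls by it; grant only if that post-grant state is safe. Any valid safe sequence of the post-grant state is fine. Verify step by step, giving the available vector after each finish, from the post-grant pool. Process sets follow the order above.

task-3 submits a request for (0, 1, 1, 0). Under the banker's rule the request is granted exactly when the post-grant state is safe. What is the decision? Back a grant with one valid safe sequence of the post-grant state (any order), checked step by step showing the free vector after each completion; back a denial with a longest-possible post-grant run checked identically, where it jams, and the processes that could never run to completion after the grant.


GRANT. The post-grant state is safe; one safe sequence: task-2, task-7, task-4, task-1, task-0, task-3, task-6.
Key observation: with (3, 2, 2, 2) left after the transfer, task-2 can run at once — the state stays safe.
Step-by-step check of the post-grant state:
  pool = (3, 2, 2, 2)
  task-2: need (1, 1, 1, 1) fits (3, 2, 2, 2); releases (1, 3, 0, 1), pool now (4, 5, 2, 3)
  task-7: need (2, 3, 2, 3) fits (4, 5, 2, 3); releases (1, 0, 0, 1), pool now (5, 5, 2, 4)
  task-4: need (5, 4, 1, 1) fits (5, 5, 2, 4); releases (2, 2, 0, 2), pool now (7, 7, 2, 6)
  task-1: need (4, 7, 1, 4) fits (7, 7, 2, 6); releases (0, 2, 2, 0), pool now (7, 9, 4, 6)
  task-0: need (4, 5, 4, 0) fits (7, 9, 4, 6); releases (2, 0, 2, 2), pool now (9, 9, 6, 8)
  task-3: need (2, 4, 4, 6) fits (9, 9, 6, 8); releases (1, 1, 3, 0), pool now (10, 10, 9, 8)
  task-6: need (5, 4, 3, 5) fits (10, 10, 9, 8); releases (2, 3, 1, 2), pool now (12, 13, 10, 10)


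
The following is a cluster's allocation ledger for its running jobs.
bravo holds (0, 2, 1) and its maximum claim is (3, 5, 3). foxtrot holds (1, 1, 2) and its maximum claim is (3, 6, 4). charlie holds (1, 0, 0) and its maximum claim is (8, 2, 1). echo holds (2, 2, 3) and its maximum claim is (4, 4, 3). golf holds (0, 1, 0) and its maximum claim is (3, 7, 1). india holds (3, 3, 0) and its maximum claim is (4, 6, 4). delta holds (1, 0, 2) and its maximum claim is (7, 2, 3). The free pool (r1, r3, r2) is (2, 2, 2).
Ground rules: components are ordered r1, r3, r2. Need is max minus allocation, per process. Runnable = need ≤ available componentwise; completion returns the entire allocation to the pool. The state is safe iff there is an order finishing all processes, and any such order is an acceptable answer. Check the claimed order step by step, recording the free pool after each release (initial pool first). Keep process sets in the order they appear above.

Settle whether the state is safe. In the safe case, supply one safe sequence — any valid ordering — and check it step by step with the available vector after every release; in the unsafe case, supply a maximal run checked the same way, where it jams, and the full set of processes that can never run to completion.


SAFE, for example via the order echo, india, golf, bravo, delta, foxtrot, charlie.
Key observation: reading the order forward, echo is the first process whose need (2, 2, 0) meets the free pool (2, 2, 2) exactly on a resource it requests.
Check, step by step:
  pool = (2, 2, 2)
  echo: need (2, 2, 0) fits (2, 2, 2); releases (2, 2, 3), pool now (4, 4, 5)
  india: need (1, 3, 4) fits (4, 4, 5); releases (3, 3, 0), pool now (7, 7, 5)
  golf: need (3, 6, 1) fits (7, 7, 5); releases (0, 1, 0), pool now (7, 8, 5)
  bravo: need (3, 3, 2) fits (7, 8, 5); releases (0, 2, 1), pool now (7, 10, 6)
  delta: need (6, 2, 1) fits (7, 10, 6); releases (1, 0, 2), pool now (8, 10, 8)
  foxtrot: need (2, 5, 2) fits (8, 10, 8); releases (1, 1, 2), pool now (9, 11, 10)
  charlie: need (7, 2, 1) fits (9, 11, 10); releases (1, 0, 0), pool now (10, 11, 10)


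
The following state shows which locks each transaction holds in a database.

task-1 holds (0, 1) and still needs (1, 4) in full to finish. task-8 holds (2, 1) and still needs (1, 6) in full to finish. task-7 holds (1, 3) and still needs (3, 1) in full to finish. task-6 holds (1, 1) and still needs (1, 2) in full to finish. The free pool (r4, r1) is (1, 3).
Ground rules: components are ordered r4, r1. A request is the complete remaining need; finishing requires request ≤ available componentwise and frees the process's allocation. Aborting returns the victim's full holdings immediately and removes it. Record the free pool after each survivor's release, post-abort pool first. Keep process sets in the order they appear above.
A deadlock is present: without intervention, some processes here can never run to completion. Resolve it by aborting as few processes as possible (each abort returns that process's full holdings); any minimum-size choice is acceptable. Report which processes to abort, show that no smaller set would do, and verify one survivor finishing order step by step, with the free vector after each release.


The answer: abort task-7.
Key observation: no ordering could ever have run task-8 before the abort of task-7; with (1, 3) back in the pool it fits at step 2.
Why nothing smaller works: aborting no one leaves the state deadlocked as given.
One survivor order: task-1, task-8, task-6. Verifying each step (post-abort pool first):
  pool = (2, 6)
  task-1: need (1, 4) fits (2, 6); releases (0, 1), pool now (2, 7)
  task-8: need (1, 6) fits (2, 7); releases (2, 1), pool now (4, 8)
  task-6: need (1, 2) fits (4, 8); releases (1, 1), pool now (5, 9)


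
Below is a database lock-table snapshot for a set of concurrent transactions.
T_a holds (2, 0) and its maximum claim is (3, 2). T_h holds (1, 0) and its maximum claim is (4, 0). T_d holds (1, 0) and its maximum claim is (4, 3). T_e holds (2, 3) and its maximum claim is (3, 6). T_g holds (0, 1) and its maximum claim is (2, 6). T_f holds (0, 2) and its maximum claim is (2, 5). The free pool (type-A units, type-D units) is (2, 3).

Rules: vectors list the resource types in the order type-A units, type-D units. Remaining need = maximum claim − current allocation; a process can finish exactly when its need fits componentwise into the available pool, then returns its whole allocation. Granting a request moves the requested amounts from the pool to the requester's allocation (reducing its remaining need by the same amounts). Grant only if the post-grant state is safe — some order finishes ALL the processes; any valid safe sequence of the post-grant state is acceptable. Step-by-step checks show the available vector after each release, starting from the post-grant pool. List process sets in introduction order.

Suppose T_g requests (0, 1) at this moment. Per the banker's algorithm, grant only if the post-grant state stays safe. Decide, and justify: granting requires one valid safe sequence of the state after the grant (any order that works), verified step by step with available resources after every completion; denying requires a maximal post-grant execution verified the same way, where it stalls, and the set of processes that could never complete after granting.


DENY. Granting would leave the state unsafe.
Key observation: T_a, T_h can finish, but then (5, 2) is all there is, and the blocked group's type-D units demands exceed it.
Pretend the grant happened; the run T_a, T_h goes as far as possible. Walking it through:
  pool = (2, 2)
  T_a: need (1, 2) fits (2, 2); releases (2, 0), pool now (4, 2)
  T_h: need (3, 0) fits (4, 2); releases (1, 0), pool now (5, 2)
  T_d cannot run: need (3, 3) vs free (5, 2) (insufficient type-D units)
  T_e cannot run: need (1, 3) vs free (5, 2) (insufficient type-D units)
  T_g cannot run: need (2, 4) vs free (5, 2) (insufficient type-D units)
  T_f cannot run: need (2, 3) vs free (5, 2) (insufficient type-D units)
Processes that could never finish after the grant: T_d, T_e, T_g and T_f.


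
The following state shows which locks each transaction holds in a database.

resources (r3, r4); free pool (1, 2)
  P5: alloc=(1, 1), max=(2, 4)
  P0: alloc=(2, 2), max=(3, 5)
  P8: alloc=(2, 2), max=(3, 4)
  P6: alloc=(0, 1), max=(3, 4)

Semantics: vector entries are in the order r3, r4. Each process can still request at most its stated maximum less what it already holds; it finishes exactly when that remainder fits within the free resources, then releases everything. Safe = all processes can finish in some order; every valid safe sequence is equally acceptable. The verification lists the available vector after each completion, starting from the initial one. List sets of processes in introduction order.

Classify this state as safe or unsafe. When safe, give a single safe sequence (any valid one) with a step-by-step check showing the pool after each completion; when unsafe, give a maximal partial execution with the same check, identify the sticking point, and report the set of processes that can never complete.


The state is SAFE; one workable sequence: P8, P6, P0, P5.
Key observation: at P8 the run first touches a limit — (1, 2) against (1, 2), exact on a resource it actually requests.
Verifying each step:
  pool = (1, 2)
  run P8 (needs (1, 2), free (1, 2)); after release of (2, 2) the pool is (3, 4)
  run P6 (needs (3, 3), free (3, 4)); after release of (0, 1) the pool is (3, 5)
  run P0 (needs (1, 3), free (3, 5)); after release of (2, 2) the pool is (5, 7)
  run P5 (needs (1, 3), free (5, 7)); after release of (1, 1) the pool is (6, 8)


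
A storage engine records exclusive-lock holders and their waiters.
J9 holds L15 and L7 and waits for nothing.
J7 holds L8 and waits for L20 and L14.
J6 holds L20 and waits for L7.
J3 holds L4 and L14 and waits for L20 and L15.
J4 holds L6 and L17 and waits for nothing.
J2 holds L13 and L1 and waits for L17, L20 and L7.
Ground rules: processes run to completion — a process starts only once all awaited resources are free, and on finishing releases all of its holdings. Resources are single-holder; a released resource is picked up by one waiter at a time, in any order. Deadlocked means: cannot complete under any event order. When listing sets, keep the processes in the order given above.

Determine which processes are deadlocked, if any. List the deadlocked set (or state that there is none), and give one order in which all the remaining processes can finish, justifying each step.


The deadlocked set is empty.
Key observation: the wait graph is acyclic; completion cascades from the unblocked processes through everyone else.
The rest can finish in the order J4, J9, J6, J3, J7, J2.
Walking it through:
  J4 waits on nothing -> runs at once and releases L6 and L17
  J9 waits on nothing -> runs at once and releases L15 and L7
  J6: everything it awaited (L7) is free; runs, freeing L20
  J3: everything it awaited (L20 and L15) is free; runs, freeing L4 and L14
  J7: everything it awaited (L20 and L14) is free; runs, freeing L8
  J2: everything it awaited (L17, L20 and L7) is free; runs, freeing L13 and L1


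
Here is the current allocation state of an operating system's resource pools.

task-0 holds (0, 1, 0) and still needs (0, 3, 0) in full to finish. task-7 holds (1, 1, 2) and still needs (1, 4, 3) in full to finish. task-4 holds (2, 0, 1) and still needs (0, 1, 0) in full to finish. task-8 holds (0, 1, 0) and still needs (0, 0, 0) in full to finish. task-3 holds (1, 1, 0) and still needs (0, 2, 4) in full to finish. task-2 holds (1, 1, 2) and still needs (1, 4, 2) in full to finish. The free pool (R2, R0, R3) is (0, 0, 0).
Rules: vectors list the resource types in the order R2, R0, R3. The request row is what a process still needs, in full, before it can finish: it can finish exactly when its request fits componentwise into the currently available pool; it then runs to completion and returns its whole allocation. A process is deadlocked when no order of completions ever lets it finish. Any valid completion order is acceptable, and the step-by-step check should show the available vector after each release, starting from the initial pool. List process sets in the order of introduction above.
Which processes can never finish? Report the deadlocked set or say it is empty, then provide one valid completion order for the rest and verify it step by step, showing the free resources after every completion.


Deadlocked: task-0, task-7, task-3 and task-2.
Key observation: no order helps: past task-8, task-4, the free pool tops out at (2, 1, 1), below what each blocked process needs in R0.
A valid finishing order for the others: task-8, task-4. Walking it through:
  pool = (0, 0, 0)
  task-8 needs (0, 0, 0) <= (0, 0, 0) -> finishes; pool += (0, 1, 0) = (0, 1, 0)
  task-4 needs (0, 1, 0) <= (0, 1, 0) -> finishes; pool += (2, 0, 1) = (2, 1, 1)
None of the blocked processes ever fits:
  task-0 cannot run: need (0, 3, 0) vs free (2, 1, 1) (insufficient R0)
  task-7 cannot run: need (1, 4, 3) vs free (2, 1, 1) (insufficient R0 and R3)
  task-3 cannot run: need (0, 2, 4) vs free (2, 1, 1) (insufficient R0 and R3)
  task-2 cannot run: need (1, 4, 2) vs free (2, 1, 1) (insufficient R0 and R3)


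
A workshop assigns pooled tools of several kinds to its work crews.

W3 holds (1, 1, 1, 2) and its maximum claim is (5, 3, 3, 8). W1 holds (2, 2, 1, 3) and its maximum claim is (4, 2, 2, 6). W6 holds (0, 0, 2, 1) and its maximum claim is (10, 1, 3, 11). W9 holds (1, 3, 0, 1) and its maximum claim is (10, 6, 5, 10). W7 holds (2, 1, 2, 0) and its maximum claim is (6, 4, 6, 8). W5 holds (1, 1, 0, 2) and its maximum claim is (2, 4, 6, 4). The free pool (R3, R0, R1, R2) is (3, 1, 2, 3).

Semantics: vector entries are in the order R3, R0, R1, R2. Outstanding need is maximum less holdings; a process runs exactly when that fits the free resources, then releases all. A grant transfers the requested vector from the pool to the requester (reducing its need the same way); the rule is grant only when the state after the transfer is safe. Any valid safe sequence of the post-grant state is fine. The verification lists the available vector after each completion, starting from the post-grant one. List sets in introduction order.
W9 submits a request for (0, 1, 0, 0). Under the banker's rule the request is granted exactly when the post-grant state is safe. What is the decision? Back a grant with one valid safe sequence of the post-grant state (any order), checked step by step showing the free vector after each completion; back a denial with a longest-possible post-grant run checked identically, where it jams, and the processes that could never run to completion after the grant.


GRANT. The post-grant state is safe; one safe sequence: W1, W3, W7, W5, W9, W6.
Key observation: with (3, 0, 2, 3) left after the transfer, W1 can run at once — the state stays safe.
Verifying the post-grant state step by step:
  pool = (3, 0, 2, 3)
  run W1 (needs (2, 0, 1, 3), free (3, 0, 2, 3)); after release of (2, 2, 1, 3) the pool is (5, 2, 3, 6)
  run W3 (needs (4, 2, 2, 6), free (5, 2, 3, 6)); after release of (1, 1, 1, 2) the pool is (6, 3, 4, 8)
  run W7 (needs (4, 3, 4, 8), free (6, 3, 4, 8)); after release of (2, 1, 2, 0) the pool is (8, 4, 6, 8)
  run W5 (needs (1, 3, 6, 2), free (8, 4, 6, 8)); after release of (1, 1, 0, 2) the pool is (9, 5, 6, 10)
  run W9 (needs (9, 2, 5, 9), free (9, 5, 6, 10)); after release of (1, 4, 0, 1) the pool is (10, 9, 6, 11)
  run W6 (needs (10, 1, 1, 10), free (10, 9, 6, 11)); after release of (0, 0, 2, 1) the pool is (10, 9, 8, 12)


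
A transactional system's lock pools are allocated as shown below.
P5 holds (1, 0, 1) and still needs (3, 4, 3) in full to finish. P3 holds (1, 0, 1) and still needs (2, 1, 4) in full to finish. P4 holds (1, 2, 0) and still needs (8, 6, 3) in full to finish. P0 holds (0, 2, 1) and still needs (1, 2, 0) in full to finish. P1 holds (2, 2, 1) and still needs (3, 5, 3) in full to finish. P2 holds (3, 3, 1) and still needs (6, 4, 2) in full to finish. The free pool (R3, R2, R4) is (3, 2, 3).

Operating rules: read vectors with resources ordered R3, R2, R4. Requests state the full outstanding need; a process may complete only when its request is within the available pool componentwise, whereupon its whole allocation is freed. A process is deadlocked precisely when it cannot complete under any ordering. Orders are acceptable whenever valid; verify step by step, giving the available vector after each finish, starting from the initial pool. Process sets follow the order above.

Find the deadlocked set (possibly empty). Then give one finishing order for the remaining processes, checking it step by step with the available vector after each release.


Deadlocked: P4, P1 and P2.
Key observation: after P0, P5, P3 the pool peaks at (5, 4, 6), and each blocked process is short somewhere: P4 on R3, R2; P1 on R2; P2 on R3.
One completion order for the rest: P0, P5, P3. Walking it through:
  pool = (3, 2, 3)
  P0: need (1, 2, 0) fits (3, 2, 3); releases (0, 2, 1), pool now (3, 4, 4)
  P5: need (3, 4, 3) fits (3, 4, 4); releases (1, 0, 1), pool now (4, 4, 5)
  P3: need (2, 1, 4) fits (4, 4, 5); releases (1, 0, 1), pool now (5, 4, 6)
The stuck group stays short no matter what:
  blocked: P4 wants (8, 6, 3), pool (5, 4, 6) — not enough R3 and R2
  blocked: P1 wants (3, 5, 3), pool (5, 4, 6) — not enough R2
  blocked: P2 wants (6, 4, 2), pool (5, 4, 6) — not enough R3


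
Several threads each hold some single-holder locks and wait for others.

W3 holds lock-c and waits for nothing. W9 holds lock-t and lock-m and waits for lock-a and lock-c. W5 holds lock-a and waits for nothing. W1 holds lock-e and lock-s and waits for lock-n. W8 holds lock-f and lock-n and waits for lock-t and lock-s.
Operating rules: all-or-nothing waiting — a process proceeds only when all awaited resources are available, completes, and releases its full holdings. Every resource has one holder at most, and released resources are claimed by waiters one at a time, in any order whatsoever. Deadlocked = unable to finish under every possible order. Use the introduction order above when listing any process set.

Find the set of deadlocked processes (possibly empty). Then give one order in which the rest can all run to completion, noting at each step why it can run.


Deadlocked set: W1 and W8.
Key observation: along W1 -> W8 -> W1, each member waits on what the next one holds — a deadlock; no other process is dragged down with it.
One completion order for the rest: W5, W3, W9.
Walking it through:
  run W5 (it waits on nothing); releases lock-a
  run W3 (it waits on nothing); releases lock-c
  W9: everything it awaited (lock-a and lock-c) is free; runs, freeing lock-t and lock-m


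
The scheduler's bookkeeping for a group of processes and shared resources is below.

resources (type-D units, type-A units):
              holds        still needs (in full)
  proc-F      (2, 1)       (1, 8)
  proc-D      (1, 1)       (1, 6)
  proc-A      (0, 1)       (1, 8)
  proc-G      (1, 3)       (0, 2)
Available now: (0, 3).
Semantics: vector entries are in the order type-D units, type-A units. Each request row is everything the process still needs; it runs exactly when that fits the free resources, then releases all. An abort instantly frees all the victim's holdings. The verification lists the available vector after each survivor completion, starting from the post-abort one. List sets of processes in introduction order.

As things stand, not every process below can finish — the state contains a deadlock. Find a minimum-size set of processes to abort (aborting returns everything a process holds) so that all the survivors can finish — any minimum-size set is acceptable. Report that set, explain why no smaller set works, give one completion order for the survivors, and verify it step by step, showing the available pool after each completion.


Minimum abort set: proc-A.
Key observation: proc-F could never have finished before the abort; with (0, 1) returned by proc-A, it fits at step 3.
No smaller set exists: with zero aborts the deadlock remains.
Survivors finish in the order: proc-G, proc-D, proc-F. Step-by-step check (pool after the aborts first):
  pool = (0, 4)
  run proc-G (needs (0, 2), free (0, 4)); after release of (1, 3) the pool is (1, 7)
  run proc-D (needs (1, 6), free (1, 7)); after release of (1, 1) the pool is (2, 8)
  run proc-F (needs (1, 8), free (2, 8)); after release of (2, 1) the pool is (4, 9)


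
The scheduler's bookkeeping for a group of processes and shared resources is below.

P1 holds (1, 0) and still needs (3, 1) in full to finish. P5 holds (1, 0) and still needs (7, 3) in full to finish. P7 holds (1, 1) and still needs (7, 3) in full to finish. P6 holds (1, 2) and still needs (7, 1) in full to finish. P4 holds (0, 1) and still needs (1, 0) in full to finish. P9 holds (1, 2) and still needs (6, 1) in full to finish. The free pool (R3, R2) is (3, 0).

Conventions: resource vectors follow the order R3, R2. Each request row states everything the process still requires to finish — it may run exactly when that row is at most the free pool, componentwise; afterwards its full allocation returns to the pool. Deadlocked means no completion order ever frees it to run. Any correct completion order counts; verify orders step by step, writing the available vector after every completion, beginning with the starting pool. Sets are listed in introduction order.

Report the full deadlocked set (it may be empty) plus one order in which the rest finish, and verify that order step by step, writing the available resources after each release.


The deadlocked set is P5, P7, P6 and P9.
Key observation: even finishing P4, P1 leaves just (4, 1) free — too little R3 for any of the remaining processes.
A valid finishing order for the others: P4, P1. Check, step by step:
  pool = (3, 0)
  P4 needs (1, 0) <= (3, 0) -> finishes; pool += (0, 1) = (3, 1)
  P1 needs (3, 1) <= (3, 1) -> finishes; pool += (1, 0) = (4, 1)
The stuck group stays short no matter what:
  P5 still needs (7, 3) but only (4, 1) is free — short on R3 and R2
  P7 still needs (7, 3) but only (4, 1) is free — short on R3 and R2
  P6 still needs (7, 1) but only (4, 1) is free — short on R3
  P9 still needs (6, 1) but only (4, 1) is free — short on R3


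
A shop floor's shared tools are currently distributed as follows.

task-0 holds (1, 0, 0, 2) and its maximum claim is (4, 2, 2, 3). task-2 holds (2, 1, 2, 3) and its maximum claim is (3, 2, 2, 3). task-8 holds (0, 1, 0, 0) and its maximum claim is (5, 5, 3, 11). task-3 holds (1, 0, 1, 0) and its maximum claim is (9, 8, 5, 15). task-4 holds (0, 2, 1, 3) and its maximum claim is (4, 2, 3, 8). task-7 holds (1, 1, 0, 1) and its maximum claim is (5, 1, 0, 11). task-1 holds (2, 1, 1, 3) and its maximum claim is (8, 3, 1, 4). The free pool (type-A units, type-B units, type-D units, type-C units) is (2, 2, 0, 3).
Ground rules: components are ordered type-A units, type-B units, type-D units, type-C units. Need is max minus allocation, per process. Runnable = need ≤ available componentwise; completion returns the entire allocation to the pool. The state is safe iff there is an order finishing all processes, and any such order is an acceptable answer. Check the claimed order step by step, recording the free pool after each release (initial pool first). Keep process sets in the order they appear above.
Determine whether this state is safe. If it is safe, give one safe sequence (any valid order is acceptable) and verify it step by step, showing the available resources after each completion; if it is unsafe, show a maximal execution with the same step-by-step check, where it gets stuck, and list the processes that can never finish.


SAFE. One safe sequence: task-2, task-4, task-0, task-7, task-8, task-1, task-3.
Key observation: the order's first zero-slack moment is task-4 ((4, 0, 2, 5) needed, (4, 3, 2, 6) free — a requested resource with nothing to spare).
Check, step by step:
  pool = (2, 2, 0, 3)
  task-2: need (1, 1, 0, 0) fits (2, 2, 0, 3); releases (2, 1, 2, 3), pool now (4, 3, 2, 6)
  task-4: need (4, 0, 2, 5) fits (4, 3, 2, 6); releases (0, 2, 1, 3), pool now (4, 5, 3, 9)
  task-0: need (3, 2, 2, 1) fits (4, 5, 3, 9); releases (1, 0, 0, 2), pool now (5, 5, 3, 11)
  task-7: need (4, 0, 0, 10) fits (5, 5, 3, 11); releases (1, 1, 0, 1), pool now (6, 6, 3, 12)
  task-8: need (5, 4, 3, 11) fits (6, 6, 3, 12); releases (0, 1, 0, 0), pool now (6, 7, 3, 12)
  task-1: need (6, 2, 0, 1) fits (6, 7, 3, 12); releases (2, 1, 1, 3), pool now (8, 8, 4, 15)
  task-3: need (8, 8, 4, 15) fits (8, 8, 4, 15); releases (1, 0, 1, 0), pool now (9, 8, 5, 15)


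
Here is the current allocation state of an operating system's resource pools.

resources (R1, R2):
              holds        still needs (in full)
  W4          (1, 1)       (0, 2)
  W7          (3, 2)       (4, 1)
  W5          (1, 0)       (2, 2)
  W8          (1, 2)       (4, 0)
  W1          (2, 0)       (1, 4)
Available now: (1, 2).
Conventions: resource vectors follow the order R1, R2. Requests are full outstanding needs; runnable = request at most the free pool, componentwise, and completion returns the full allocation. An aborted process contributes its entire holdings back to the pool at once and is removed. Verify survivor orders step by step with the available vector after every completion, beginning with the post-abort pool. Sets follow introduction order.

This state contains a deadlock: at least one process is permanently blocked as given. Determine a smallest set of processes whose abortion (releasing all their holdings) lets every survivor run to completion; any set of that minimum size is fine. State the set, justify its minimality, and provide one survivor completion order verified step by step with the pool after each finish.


Minimum abort set: W7.
Key observation: before aborting W7, W8 was permanently blocked — no order could ever run it; afterwards it completes at step 1.
No smaller set exists: with zero aborts the deadlock remains.
Survivors finish in the order: W8, W5, W4, W1. Walking it through (pool after the aborts first):
  pool = (4, 4)
  W8 needs (4, 0) <= (4, 4) -> finishes; pool += (1, 2) = (5, 6)
  W5 needs (2, 2) <= (5, 6) -> finishes; pool += (1, 0) = (6, 6)
  W4 needs (0, 2) <= (6, 6) -> finishes; pool += (1, 1) = (7, 7)
  W1 needs (1, 4) <= (7, 7) -> finishes; pool += (2, 0) = (9, 7)


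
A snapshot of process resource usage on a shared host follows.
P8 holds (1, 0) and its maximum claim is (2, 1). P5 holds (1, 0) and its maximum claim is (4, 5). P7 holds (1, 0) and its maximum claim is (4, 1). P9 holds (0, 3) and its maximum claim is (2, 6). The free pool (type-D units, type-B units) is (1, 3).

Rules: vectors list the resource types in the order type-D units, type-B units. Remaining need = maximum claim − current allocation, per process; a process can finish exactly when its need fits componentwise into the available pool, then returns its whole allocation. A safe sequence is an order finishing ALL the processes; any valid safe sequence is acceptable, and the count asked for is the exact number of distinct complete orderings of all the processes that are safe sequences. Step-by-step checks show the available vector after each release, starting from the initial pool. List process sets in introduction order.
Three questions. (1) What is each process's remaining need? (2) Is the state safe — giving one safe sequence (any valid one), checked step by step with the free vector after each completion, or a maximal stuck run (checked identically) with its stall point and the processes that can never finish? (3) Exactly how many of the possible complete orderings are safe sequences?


(1) Remaining need (order type-D units, type-B units):
  P8: (1, 1)
  P5: (3, 5)
  P7: (3, 1)
  P9: (2, 3)
(2) UNSAFE.
Key observation: the wall is type-D units: completing P8, P9 brings the pool only to (2, 6), and all the rest need more.
Going as far as possible: P8, P9; after that, nothing fits. Walking it through:
  pool = (1, 3)
  P8: need (1, 1) fits (1, 3); releases (1, 0), pool now (2, 3)
  P9: need (2, 3) fits (2, 3); releases (0, 3), pool now (2, 6)
  blocked: P5 wants (3, 5), pool (2, 6) — not enough type-D units
  blocked: P7 wants (3, 1), pool (2, 6) — not enough type-D units
Permanently blocked: P5 and P7.
(3) The exact count: 0 of the possible complete orderings are safe sequences.


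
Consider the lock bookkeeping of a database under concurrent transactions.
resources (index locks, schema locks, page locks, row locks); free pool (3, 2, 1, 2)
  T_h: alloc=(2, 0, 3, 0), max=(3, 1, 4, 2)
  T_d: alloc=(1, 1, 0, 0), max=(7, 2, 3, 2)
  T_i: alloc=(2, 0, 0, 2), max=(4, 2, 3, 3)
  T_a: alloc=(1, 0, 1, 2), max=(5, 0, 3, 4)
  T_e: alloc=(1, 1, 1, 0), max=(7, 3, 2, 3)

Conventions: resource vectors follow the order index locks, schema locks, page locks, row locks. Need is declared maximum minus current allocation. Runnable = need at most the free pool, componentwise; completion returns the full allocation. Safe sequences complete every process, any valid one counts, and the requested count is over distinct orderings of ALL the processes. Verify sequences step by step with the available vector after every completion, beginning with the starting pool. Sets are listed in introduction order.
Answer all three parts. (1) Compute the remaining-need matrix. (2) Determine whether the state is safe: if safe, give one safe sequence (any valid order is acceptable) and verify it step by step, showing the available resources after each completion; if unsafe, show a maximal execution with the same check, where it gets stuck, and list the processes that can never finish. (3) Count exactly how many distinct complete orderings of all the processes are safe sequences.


(1) Outstanding need per process (order index locks, schema locks, page locks, row locks):
  T_h: (1, 1, 1, 2)
  T_d: (6, 1, 3, 2)
  T_i: (2, 2, 3, 1)
  T_a: (4, 0, 2, 2)
  T_e: (6, 2, 1, 3)
(2) SAFE, for example via the order T_h, T_i, T_e, T_a, T_d.
Key observation: the order's first zero-slack moment is T_h ((1, 1, 1, 2) needed, (3, 2, 1, 2) free — a requested resource with nothing to spare).
Walking it through:
  pool = (3, 2, 1, 2)
  run T_h (needs (1, 1, 1, 2), free (3, 2, 1, 2)); after release of (2, 0, 3, 0) the pool is (5, 2, 4, 2)
  run T_i (needs (2, 2, 3, 1), free (5, 2, 4, 2)); after release of (2, 0, 0, 2) the pool is (7, 2, 4, 4)
  run T_e (needs (6, 2, 1, 3), free (7, 2, 4, 4)); after release of (1, 1, 1, 0) the pool is (8, 3, 5, 4)
  run T_a (needs (4, 0, 2, 2), free (8, 3, 5, 4)); after release of (1, 0, 1, 2) the pool is (9, 3, 6, 6)
  run T_d (needs (6, 1, 3, 2), free (9, 3, 6, 6)); after release of (1, 1, 0, 0) the pool is (10, 4, 6, 6)
(3) The exact count: 12 of the possible complete orderings are safe sequences.


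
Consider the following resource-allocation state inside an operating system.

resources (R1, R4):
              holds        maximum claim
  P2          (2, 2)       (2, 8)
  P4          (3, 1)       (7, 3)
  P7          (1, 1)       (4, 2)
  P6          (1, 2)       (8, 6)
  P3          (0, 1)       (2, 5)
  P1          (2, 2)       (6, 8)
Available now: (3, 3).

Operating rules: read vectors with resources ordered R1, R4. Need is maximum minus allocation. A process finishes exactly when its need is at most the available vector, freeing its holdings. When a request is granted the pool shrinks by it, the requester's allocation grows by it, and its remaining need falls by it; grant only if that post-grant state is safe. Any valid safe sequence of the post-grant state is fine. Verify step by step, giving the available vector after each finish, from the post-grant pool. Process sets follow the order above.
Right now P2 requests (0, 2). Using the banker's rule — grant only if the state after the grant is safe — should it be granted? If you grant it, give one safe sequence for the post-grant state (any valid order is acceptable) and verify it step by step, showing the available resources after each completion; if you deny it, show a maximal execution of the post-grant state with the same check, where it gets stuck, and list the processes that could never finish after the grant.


DENY — the pretend-granted state is unsafe.
Key observation: even finishing P7, P4 leaves just (7, 3) free — too little R4 for any of the remaining processes.
After a pretend grant, a maximal execution: P7, P4 — then nothing else fits. Step-by-step check:
  pool = (3, 1)
  run P7 (needs (3, 1), free (3, 1)); after release of (1, 1) the pool is (4, 2)
  run P4 (needs (4, 2), free (4, 2)); after release of (3, 1) the pool is (7, 3)
  P2 cannot run: need (0, 4) vs free (7, 3) (insufficient R4)
  P6 cannot run: need (7, 4) vs free (7, 3) (insufficient R4)
  P3 cannot run: need (2, 4) vs free (7, 3) (insufficient R4)
  P1 cannot run: need (4, 6) vs free (7, 3) (insufficient R4)
Post-grant, the permanently blocked set is P2, P6, P3 and P1.


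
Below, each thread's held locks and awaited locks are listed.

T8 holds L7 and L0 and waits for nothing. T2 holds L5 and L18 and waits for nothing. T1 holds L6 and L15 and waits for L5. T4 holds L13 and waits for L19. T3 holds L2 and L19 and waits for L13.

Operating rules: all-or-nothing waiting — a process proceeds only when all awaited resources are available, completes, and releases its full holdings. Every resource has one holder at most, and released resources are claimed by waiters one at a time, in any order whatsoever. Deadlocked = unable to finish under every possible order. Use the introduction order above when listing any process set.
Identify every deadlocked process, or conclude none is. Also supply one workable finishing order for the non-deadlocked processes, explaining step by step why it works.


Deadlocked set: T4 and T3.
Key observation: the wait chain closes on itself along T4 -> T3 -> T4; no other process is dragged down with it.
One completion order for the rest: T2, T1, T8.
Walking it through:
  T2: no waits; runs immediately, freeing L5 and L18
  T1: everything it awaited (L5) is free; runs, freeing L6 and L15
  T8: no waits; runs immediately, freeing L7 and L0


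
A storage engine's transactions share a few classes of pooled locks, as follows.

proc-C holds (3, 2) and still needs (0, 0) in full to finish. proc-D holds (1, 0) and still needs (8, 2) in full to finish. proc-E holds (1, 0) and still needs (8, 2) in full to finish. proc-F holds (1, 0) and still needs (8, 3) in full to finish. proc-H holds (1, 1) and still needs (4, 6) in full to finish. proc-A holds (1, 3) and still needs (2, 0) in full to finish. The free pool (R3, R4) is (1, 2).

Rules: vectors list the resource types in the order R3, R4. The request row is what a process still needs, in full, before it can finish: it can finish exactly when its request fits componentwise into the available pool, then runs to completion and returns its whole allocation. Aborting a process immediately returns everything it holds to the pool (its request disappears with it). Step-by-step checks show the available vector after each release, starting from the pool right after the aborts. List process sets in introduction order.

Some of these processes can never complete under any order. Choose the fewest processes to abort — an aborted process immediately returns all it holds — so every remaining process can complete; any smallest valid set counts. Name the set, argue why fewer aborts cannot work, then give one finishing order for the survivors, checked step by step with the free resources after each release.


The answer: abort proc-D and proc-F.
Key observation: the returned (2, 0) from proc-D and proc-F is what brings proc-E — unrunnable before, under any order — into play at step 4.
No one abort is enough; case by case: proc-C alone leaves proc-D blocked (short on R3); proc-D alone leaves proc-E blocked (short on R3); proc-E alone leaves proc-D blocked (short on R3); proc-F alone leaves proc-D blocked (short on R3); proc-H alone leaves proc-D blocked (short on R3); proc-A alone leaves proc-D blocked (short on R3).
One survivor order: proc-A, proc-C, proc-H, proc-E. Check, step by step (post-abort pool first):
  pool = (3, 2)
  run proc-A (needs (2, 0), free (3, 2)); after release of (1, 3) the pool is (4, 5)
  run proc-C (needs (0, 0), free (4, 5)); after release of (3, 2) the pool is (7, 7)
  run proc-H (needs (4, 6), free (7, 7)); after release of (1, 1) the pool is (8, 8)
  run proc-E (needs (8, 2), free (8, 8)); after release of (1, 0) the pool is (9, 8)
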